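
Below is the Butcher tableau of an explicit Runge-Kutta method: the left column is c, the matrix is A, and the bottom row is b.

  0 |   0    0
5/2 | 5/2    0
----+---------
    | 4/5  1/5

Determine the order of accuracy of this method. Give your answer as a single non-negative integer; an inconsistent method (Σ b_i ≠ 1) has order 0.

2

b = (4/5, 1/5)
c = (0, 5/2)
Σ b_i: 4/5·1 + 1/5·1 = 1 ✓
b·c: 1/5·5/2 = 1/2 ✓; 2 stages ⇒ order 2.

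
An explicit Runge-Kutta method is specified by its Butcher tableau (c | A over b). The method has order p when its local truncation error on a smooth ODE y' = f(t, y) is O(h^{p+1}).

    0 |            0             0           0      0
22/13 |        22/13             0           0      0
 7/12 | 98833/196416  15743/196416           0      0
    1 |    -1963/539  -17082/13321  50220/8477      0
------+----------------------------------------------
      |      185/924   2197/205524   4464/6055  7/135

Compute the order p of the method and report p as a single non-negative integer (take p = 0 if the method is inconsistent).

4

b = (185/924, 2197/205524, 4464/6055, 7/135)
c = (0, 22/13, 7/12, 1)
Ac = (0, 0, 1211/8928, 9/7)
Σ b_i: 185/924·1 + 2197/205524·1 + 4464/6055·1 + 7/135·1 = 1 ✓
b·c: 2197/205524·22/13 + 4464/6055·7/12 + 7/135·1 = 1/2 ✓
b·c²: 2197/205524·484/169 + 4464/6055·49/144 + 7/135·1 = 1/3 ✓
b·Ac: 4464/6055·1211/8928 + 7/135·9/7 = 1/6 ✓
b·c³: 2197/205524·10648/2197 + 4464/6055·343/1728 + 7/135·1 = 1/4 ✓
b·(c∘Ac): 4464/6055·8477/107136 + 7/135·9/7 = 1/8 ✓
b·Ac²: 4464/6055·13321/58032 + 7/135·(-603/364) = 1/12 ✓
b·A²c: 7/135·45/56 = 1/24 ✓; 4 stages ⇒ order 4.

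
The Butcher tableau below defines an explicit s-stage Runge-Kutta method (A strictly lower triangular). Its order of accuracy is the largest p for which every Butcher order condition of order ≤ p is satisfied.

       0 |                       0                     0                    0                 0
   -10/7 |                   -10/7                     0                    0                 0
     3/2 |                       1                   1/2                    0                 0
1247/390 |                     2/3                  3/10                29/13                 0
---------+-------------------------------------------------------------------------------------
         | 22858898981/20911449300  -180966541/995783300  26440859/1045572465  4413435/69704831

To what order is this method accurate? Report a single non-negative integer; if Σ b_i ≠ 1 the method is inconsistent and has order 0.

b = (22858898981/20911449300, -180966541/995783300, 26440859/1045572465, 4413435/69704831)
c = (0, -10/7, 3/2, 1247/390)
Ac = (0, 0, -5/7, 531/182)
Σ b_i: 22858898981/20911449300·1 + (-180966541/995783300)·1 + 26440859/1045572465·1 + 4413435/69704831·1 = 1 ✓
b·c: (-180966541/995783300)·(-10/7) + 26440859/1045572465·3/2 + 4413435/69704831·1247/390 = 1/2 ✓
b·c²: (-180966541/995783300)·100/49 + 26440859/1045572465·9/4 + 4413435/69704831·1555009/152100 = 1/3 ✓
b·Ac: 26440859/1045572465·(-5/7) + 4413435/69704831·531/182 = 1/6 ✓
b·c³: (-180966541/995783300)·(-1000/343) + 26440859/1045572465·27/8 + 4413435/69704831·1939096223/59319000 = 15327848235073/5708825658900 ≠ 1/4 ⇒ order 3.
b·(c∘Ac): 26440859/1045572465·(-15/14) + 4413435/69704831·220719/23660 = 1099933619/1951735268 ≠ 1/8
b·Ac²: 26440859/1045572465·50/49 + 4413435/69704831·14349/2548 = 2238839375/5855205804 ≠ 1/12
b·A²c: 4413435/69704831·(-145/91) = -49226775/487933817 ≠ 1/24

3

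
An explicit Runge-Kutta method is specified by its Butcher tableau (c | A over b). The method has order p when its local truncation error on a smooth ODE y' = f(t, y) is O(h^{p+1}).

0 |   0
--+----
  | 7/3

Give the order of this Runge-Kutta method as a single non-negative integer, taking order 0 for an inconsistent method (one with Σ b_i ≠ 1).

0

b = (7/3)
c = (0)
Σ b_i: 7/3·1 = 7/3 ≠ 1 ⇒ order 0.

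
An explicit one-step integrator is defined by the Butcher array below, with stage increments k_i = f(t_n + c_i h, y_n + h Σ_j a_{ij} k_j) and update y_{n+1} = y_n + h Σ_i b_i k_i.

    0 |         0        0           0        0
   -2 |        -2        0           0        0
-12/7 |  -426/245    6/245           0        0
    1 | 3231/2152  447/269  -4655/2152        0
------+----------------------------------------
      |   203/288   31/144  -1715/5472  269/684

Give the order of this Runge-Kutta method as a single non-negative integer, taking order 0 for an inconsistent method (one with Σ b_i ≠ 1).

4

b = (203/288, 31/144, -1715/5472, 269/684)
c = (0, -2, -12/7, 1)
Ac = (0, 0, -12/245, 207/538)
Σ b_i: 203/288·1 + 31/144·1 + (-1715/5472)·1 + 269/684·1 = 1 ✓
b·c: 31/144·(-2) + (-1715/5472)·(-12/7) + 269/684·1 = 1/2 ✓
b·c²: 31/144·4 + (-1715/5472)·144/49 + 269/684·1 = 1/3 ✓
b·Ac: (-1715/5472)·(-12/245) + 269/684·207/538 = 1/6 ✓
b·c³: 31/144·(-8) + (-1715/5472)·(-1728/343) + 269/684·1 = 1/4 ✓
b·(c∘Ac): (-1715/5472)·144/1715 + 269/684·207/538 = 1/8 ✓
b·Ac²: (-1715/5472)·24/245 + 269/684·78/269 = 1/12 ✓
b·A²c: 269/684·57/538 = 1/24 ✓; 4 stages ⇒ order 4.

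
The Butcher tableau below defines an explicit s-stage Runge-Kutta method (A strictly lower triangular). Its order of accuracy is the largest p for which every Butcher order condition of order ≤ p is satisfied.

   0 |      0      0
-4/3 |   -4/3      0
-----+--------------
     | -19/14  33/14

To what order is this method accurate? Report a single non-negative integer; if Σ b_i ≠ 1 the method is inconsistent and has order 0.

1

b = (-19/14, 33/14)
c = (0, -4/3)
Σ b_i: (-19/14)·1 + 33/14·1 = 1 ✓
b·c: 33/14·(-4/3) = -22/7 ≠ 1/2 ⇒ order 1.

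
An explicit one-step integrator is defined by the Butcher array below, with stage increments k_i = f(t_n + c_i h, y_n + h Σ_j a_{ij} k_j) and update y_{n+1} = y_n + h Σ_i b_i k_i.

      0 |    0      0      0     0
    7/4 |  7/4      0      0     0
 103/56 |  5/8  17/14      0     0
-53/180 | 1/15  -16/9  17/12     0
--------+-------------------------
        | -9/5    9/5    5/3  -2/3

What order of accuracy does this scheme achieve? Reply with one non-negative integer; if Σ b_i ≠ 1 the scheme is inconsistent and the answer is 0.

1

b = (-9/5, 9/5, 5/3, -2/3)
c = (0, 7/4, 103/56, -53/180)
Ac = (0, 0, 17/8, -1019/2016)
Σ b_i: (-9/5)·1 + 9/5·1 + 5/3·1 + (-2/3)·1 = 1 ✓
b·c: 9/5·7/4 + 5/3·103/56 + (-2/3)·(-53/180) = 48473/7560 ≠ 1/2 ⇒ order 1.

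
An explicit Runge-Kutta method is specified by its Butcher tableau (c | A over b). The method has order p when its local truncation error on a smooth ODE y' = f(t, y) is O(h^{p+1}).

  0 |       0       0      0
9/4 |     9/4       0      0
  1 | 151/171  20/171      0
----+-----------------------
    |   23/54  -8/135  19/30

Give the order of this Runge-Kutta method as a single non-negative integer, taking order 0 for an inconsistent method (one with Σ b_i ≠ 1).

b = (23/54, -8/135, 19/30)
c = (0, 9/4, 1)
Ac = (0, 0, 5/19)
Σ b_i: 23/54·1 + (-8/135)·1 + 19/30·1 = 1 ✓
b·c: (-8/135)·9/4 + 19/30·1 = 1/2 ✓
b·c²: (-8/135)·81/16 + 19/30·1 = 1/3 ✓
b·Ac: 19/30·5/19 = 1/6 ✓; 3 stages ⇒ order 3.

3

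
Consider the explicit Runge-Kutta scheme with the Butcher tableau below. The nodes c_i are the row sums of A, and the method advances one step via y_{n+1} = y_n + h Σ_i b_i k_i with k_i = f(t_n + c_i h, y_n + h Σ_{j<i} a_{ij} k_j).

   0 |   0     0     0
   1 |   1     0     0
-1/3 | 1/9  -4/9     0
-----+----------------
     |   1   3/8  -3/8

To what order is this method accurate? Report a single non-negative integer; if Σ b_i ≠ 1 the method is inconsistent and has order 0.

3

b = (1, 3/8, -3/8)
c = (0, 1, -1/3)
Ac = (0, 0, -4/9)
Σ b_i: 1·1 + 3/8·1 + (-3/8)·1 = 1 ✓
b·c: 3/8·1 + (-3/8)·(-1/3) = 1/2 ✓
b·c²: 3/8·1 + (-3/8)·1/9 = 1/3 ✓
b·Ac: (-3/8)·(-4/9) = 1/6 ✓; 3 stages ⇒ order 3.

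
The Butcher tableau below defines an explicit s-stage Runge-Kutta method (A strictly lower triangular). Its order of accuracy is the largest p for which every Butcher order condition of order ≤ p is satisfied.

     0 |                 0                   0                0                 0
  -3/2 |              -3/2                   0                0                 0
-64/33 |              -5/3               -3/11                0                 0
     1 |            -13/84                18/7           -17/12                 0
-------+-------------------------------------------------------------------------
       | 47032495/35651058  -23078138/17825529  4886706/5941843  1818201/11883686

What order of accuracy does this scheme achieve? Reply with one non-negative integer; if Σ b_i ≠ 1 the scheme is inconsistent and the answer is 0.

3

b = (47032495/35651058, -23078138/17825529, 4886706/5941843, 1818201/11883686)
c = (0, -3/2, -64/33, 1)
Ac = (0, 0, 9/22, -769/693)
Σ b_i: 47032495/35651058·1 + (-23078138/17825529)·1 + 4886706/5941843·1 + 1818201/11883686·1 = 1 ✓
b·c: (-23078138/17825529)·(-3/2) + 4886706/5941843·(-64/33) + 1818201/11883686·1 = 1/2 ✓
b·c²: (-23078138/17825529)·9/4 + 4886706/5941843·4096/1089 + 1818201/11883686·1 = 1/3 ✓
b·Ac: 4886706/5941843·9/22 + 1818201/11883686·(-769/693) = 1/6 ✓
b·c³: (-23078138/17825529)·(-27/8) + 4886706/5941843·(-262144/35937) + 1818201/11883686·1 = -3474615835/2352969828 ≠ 1/4 ⇒ order 3.
b·(c∘Ac): 4886706/5941843·(-96/121) + 1818201/11883686·(-769/693) = -29315135/35651058 ≠ 1/8
b·Ac²: 4886706/5941843·(-27/44) + 1818201/11883686·20915/45738 = -1022847593/2352969828 ≠ 1/12
b·A²c: 1818201/11883686·(-51/88) = -8429841/95069488 ≠ 1/24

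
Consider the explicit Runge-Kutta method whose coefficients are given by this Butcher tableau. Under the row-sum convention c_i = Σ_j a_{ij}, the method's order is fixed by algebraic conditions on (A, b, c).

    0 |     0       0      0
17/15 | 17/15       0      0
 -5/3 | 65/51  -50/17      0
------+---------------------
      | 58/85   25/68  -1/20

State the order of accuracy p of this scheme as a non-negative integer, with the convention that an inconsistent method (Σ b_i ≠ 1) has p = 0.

b = (58/85, 25/68, -1/20)
c = (0, 17/15, -5/3)
Ac = (0, 0, -10/3)
Σ b_i: 58/85·1 + 25/68·1 + (-1/20)·1 = 1 ✓
b·c: 25/68·17/15 + (-1/20)·(-5/3) = 1/2 ✓
b·c²: 25/68·289/225 + (-1/20)·25/9 = 1/3 ✓
b·Ac: (-1/20)·(-10/3) = 1/6 ✓; 3 stages ⇒ order 3.

3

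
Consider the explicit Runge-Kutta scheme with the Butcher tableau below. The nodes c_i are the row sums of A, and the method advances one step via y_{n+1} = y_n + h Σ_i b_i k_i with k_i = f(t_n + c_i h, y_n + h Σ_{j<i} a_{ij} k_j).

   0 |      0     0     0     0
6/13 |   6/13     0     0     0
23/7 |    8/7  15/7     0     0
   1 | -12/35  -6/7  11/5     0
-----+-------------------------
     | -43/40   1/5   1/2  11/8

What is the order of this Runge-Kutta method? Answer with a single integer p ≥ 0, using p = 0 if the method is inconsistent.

b = (-43/40, 1/5, 1/2, 11/8)
c = (0, 6/13, 23/7, 1)
Ac = (0, 0, 90/91, 3109/455)
Σ b_i: (-43/40)·1 + 1/5·1 + 1/2·1 + 11/8·1 = 1 ✓
b·c: 1/5·6/13 + 1/2·23/7 + 11/8·1 = 11321/3640 ≠ 1/2 ⇒ order 1.

1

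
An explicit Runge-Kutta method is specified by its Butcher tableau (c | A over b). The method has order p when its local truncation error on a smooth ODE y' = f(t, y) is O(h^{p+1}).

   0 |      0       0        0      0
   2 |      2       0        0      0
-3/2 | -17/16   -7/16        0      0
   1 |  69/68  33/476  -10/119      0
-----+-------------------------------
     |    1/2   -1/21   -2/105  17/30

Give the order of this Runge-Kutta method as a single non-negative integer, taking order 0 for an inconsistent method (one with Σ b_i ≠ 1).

4

b = (1/2, -1/21, -2/105, 17/30)
c = (0, 2, -3/2, 1)
Ac = (0, 0, -7/8, 9/34)
Σ b_i: 1/2·1 + (-1/21)·1 + (-2/105)·1 + 17/30·1 = 1 ✓
b·c: (-1/21)·2 + (-2/105)·(-3/2) + 17/30·1 = 1/2 ✓
b·c²: (-1/21)·4 + (-2/105)·9/4 + 17/30·1 = 1/3 ✓
b·Ac: (-2/105)·(-7/8) + 17/30·9/34 = 1/6 ✓
b·c³: (-1/21)·8 + (-2/105)·(-27/8) + 17/30·1 = 1/4 ✓
b·(c∘Ac): (-2/105)·21/16 + 17/30·9/34 = 1/8 ✓
b·Ac²: (-2/105)·(-7/4) + 17/30·3/34 = 1/12 ✓
b·A²c: 17/30·5/68 = 1/24 ✓; 4 stages ⇒ order 4.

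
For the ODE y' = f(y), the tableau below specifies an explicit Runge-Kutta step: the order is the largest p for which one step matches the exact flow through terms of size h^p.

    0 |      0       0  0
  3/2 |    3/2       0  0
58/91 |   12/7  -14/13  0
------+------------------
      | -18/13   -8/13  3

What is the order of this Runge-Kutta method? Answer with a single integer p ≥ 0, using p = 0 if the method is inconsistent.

1

b = (-18/13, -8/13, 3)
c = (0, 3/2, 58/91)
Ac = (0, 0, -21/13)
Σ b_i: (-18/13)·1 + (-8/13)·1 + 3·1 = 1 ✓
b·c: (-8/13)·3/2 + 3·58/91 = 90/91 ≠ 1/2 ⇒ order 1.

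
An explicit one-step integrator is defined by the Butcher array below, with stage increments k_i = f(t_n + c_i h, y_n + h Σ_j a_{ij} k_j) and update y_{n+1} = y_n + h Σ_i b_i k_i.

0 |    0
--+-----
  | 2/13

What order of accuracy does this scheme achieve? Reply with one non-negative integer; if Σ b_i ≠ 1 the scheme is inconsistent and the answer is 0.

b = (2/13)
c = (0)
Σ b_i: 2/13·1 = 2/13 ≠ 1 ⇒ order 0.

0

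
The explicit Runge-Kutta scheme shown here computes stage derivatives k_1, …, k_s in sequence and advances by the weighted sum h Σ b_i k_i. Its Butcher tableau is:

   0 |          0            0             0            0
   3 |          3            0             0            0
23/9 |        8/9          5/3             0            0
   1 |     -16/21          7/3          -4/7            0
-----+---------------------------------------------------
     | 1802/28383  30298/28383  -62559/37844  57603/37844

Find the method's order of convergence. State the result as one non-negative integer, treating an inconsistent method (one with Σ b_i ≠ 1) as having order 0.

b = (1802/28383, 30298/28383, -62559/37844, 57603/37844)
c = (0, 3, 23/9, 1)
Ac = (0, 0, 5, 349/63)
Σ b_i: 1802/28383·1 + 30298/28383·1 + (-62559/37844)·1 + 57603/37844·1 = 1 ✓
b·c: 30298/28383·3 + (-62559/37844)·23/9 + 57603/37844·1 = 1/2 ✓
b·c²: 30298/28383·9 + (-62559/37844)·529/81 + 57603/37844·1 = 1/3 ✓
b·Ac: (-62559/37844)·5 + 57603/37844·349/63 = 1/6 ✓
b·c³: 30298/28383·27 + (-62559/37844)·12167/729 + 57603/37844·1 = 1406999/510894 ≠ 1/4 ⇒ order 3.
b·(c∘Ac): (-62559/37844)·115/9 + 57603/37844·349/63 = -360197/28383 ≠ 1/8
b·Ac²: (-62559/37844)·15 + 57603/37844·9791/567 = 760159/510894 ≠ 1/12
b·A²c: 57603/37844·(-20/7) = -41145/9461 ≠ 1/24

3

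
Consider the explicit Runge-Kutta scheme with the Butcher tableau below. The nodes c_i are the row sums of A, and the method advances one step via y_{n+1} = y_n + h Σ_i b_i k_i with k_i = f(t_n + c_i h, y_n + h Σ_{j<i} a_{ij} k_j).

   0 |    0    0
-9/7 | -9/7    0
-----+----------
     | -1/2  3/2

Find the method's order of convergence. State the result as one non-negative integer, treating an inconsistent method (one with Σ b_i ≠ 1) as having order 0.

1

b = (-1/2, 3/2)
c = (0, -9/7)
Σ b_i: (-1/2)·1 + 3/2·1 = 1 ✓
b·c: 3/2·(-9/7) = -27/14 ≠ 1/2 ⇒ order 1.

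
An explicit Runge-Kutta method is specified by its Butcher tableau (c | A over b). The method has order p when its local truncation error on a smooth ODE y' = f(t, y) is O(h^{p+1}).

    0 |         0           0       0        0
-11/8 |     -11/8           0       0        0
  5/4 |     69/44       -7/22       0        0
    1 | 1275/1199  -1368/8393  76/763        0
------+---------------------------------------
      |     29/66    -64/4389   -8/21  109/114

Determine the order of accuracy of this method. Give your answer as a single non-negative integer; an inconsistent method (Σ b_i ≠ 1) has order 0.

b = (29/66, -64/4389, -8/21, 109/114)
c = (0, -11/8, 5/4, 1)
Ac = (0, 0, 7/16, 38/109)
Σ b_i: 29/66·1 + (-64/4389)·1 + (-8/21)·1 + 109/114·1 = 1 ✓
b·c: (-64/4389)·(-11/8) + (-8/21)·5/4 + 109/114·1 = 1/2 ✓
b·c²: (-64/4389)·121/64 + (-8/21)·25/16 + 109/114·1 = 1/3 ✓
b·Ac: (-8/21)·7/16 + 109/114·38/109 = 1/6 ✓
b·c³: (-64/4389)·(-1331/512) + (-8/21)·125/64 + 109/114·1 = 1/4 ✓
b·(c∘Ac): (-8/21)·35/64 + 109/114·38/109 = 1/8 ✓
b·Ac²: (-8/21)·(-77/128) + 109/114·(-133/872) = 1/12 ✓
b·A²c: 109/114·19/436 = 1/24 ✓; 4 stages ⇒ order 4.

4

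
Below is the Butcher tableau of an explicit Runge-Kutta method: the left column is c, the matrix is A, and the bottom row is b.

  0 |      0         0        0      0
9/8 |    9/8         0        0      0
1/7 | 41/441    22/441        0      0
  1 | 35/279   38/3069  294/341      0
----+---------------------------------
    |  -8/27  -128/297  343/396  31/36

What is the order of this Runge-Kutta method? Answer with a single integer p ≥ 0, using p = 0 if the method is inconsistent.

4

b = (-8/27, -128/297, 343/396, 31/36)
c = (0, 9/8, 1/7, 1)
Ac = (0, 0, 11/196, 17/124)
Σ b_i: (-8/27)·1 + (-128/297)·1 + 343/396·1 + 31/36·1 = 1 ✓
b·c: (-128/297)·9/8 + 343/396·1/7 + 31/36·1 = 1/2 ✓
b·c²: (-128/297)·81/64 + 343/396·1/49 + 31/36·1 = 1/3 ✓
b·Ac: 343/396·11/196 + 31/36·17/124 = 1/6 ✓
b·c³: (-128/297)·729/512 + 343/396·1/343 + 31/36·1 = 1/4 ✓
b·(c∘Ac): 343/396·11/1372 + 31/36·17/124 = 1/8 ✓
b·Ac²: 343/396·99/1568 + 31/36·33/992 = 1/12 ✓
b·A²c: 31/36·3/62 = 1/24 ✓; 4 stages ⇒ order 4.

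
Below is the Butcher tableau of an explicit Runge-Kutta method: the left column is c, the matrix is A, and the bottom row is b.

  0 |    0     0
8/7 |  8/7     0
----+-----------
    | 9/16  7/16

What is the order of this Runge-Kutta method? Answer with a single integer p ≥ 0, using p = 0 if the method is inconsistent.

b = (9/16, 7/16)
c = (0, 8/7)
Σ b_i: 9/16·1 + 7/16·1 = 1 ✓
b·c: 7/16·8/7 = 1/2 ✓; 2 stages ⇒ order 2.

2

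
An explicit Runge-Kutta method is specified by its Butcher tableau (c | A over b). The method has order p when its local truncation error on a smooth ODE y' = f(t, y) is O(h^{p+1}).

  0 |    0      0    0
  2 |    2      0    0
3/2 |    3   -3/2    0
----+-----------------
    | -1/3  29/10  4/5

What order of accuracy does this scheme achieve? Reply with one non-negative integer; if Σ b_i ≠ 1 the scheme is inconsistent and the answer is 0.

0

b = (-1/3, 29/10, 4/5)
c = (0, 2, 3/2)
Ac = (0, 0, -3)
Σ b_i: (-1/3)·1 + 29/10·1 + 4/5·1 = 101/30 ≠ 1 ⇒ order 0.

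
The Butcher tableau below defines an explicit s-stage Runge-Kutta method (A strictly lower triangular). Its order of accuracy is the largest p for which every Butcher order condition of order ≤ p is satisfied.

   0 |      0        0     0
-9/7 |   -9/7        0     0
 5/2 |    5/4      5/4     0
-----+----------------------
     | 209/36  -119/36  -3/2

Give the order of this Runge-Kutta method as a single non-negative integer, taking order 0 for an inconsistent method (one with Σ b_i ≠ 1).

b = (209/36, -119/36, -3/2)
c = (0, -9/7, 5/2)
Ac = (0, 0, -45/28)
Σ b_i: 209/36·1 + (-119/36)·1 + (-3/2)·1 = 1 ✓
b·c: (-119/36)·(-9/7) + (-3/2)·5/2 = 1/2 ✓
b·c²: (-119/36)·81/49 + (-3/2)·25/4 = -831/56 ≠ 1/3 ⇒ order 2.
b·Ac: (-3/2)·(-45/28) = 135/56 ≠ 1/6

2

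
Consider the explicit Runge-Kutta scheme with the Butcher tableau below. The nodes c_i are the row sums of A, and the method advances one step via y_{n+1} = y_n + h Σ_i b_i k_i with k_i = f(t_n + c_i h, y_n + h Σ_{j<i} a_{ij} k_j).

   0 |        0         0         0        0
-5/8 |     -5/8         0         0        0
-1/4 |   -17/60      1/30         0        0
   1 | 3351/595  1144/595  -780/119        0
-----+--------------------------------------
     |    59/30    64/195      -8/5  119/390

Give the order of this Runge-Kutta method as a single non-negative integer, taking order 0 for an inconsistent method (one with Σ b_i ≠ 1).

b = (59/30, 64/195, -8/5, 119/390)
c = (0, -5/8, -1/4, 1)
Ac = (0, 0, -1/48, 52/119)
Σ b_i: 59/30·1 + 64/195·1 + (-8/5)·1 + 119/390·1 = 1 ✓
b·c: 64/195·(-5/8) + (-8/5)·(-1/4) + 119/390·1 = 1/2 ✓
b·c²: 64/195·25/64 + (-8/5)·1/16 + 119/390·1 = 1/3 ✓
b·Ac: (-8/5)·(-1/48) + 119/390·52/119 = 1/6 ✓
b·c³: 64/195·(-125/512) + (-8/5)·(-1/64) + 119/390·1 = 1/4 ✓
b·(c∘Ac): (-8/5)·1/192 + 119/390·52/119 = 1/8 ✓
b·Ac²: (-8/5)·5/384 + 119/390·325/952 = 1/12 ✓
b·A²c: 119/390·65/476 = 1/24 ✓; 4 stages ⇒ order 4.

4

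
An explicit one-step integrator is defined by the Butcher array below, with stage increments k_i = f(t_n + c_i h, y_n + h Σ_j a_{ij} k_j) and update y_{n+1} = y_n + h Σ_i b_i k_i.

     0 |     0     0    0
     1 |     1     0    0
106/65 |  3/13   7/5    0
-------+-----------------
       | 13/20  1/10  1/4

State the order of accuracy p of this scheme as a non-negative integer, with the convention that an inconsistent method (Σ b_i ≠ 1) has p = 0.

b = (13/20, 1/10, 1/4)
c = (0, 1, 106/65)
Ac = (0, 0, 7/5)
Σ b_i: 13/20·1 + 1/10·1 + 1/4·1 = 1 ✓
b·c: 1/10·1 + 1/4·106/65 = 33/65 ≠ 1/2 ⇒ order 1.

1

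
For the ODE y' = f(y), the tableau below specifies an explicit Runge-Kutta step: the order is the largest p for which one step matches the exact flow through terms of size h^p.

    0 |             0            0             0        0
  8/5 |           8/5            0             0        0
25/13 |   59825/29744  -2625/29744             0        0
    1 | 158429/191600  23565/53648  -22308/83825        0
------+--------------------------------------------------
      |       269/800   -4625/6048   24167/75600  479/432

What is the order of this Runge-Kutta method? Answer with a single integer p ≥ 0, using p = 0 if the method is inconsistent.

4

b = (269/800, -4625/6048, 24167/75600, 479/432)
c = (0, 8/5, 25/13, 1)
Ac = (0, 0, -525/3718, 183/958)
Σ b_i: 269/800·1 + (-4625/6048)·1 + 24167/75600·1 + 479/432·1 = 1 ✓
b·c: (-4625/6048)·8/5 + 24167/75600·25/13 + 479/432·1 = 1/2 ✓
b·c²: (-4625/6048)·64/25 + 24167/75600·625/169 + 479/432·1 = 1/3 ✓
b·Ac: 24167/75600·(-525/3718) + 479/432·183/958 = 1/6 ✓
b·c³: (-4625/6048)·512/125 + 24167/75600·15625/2197 + 479/432·1 = 1/4 ✓
b·(c∘Ac): 24167/75600·(-13125/48334) + 479/432·183/958 = 1/8 ✓
b·Ac²: 24167/75600·(-420/1859) + 479/432·336/2395 = 1/12 ✓
b·A²c: 479/432·18/479 = 1/24 ✓; 4 stages ⇒ order 4.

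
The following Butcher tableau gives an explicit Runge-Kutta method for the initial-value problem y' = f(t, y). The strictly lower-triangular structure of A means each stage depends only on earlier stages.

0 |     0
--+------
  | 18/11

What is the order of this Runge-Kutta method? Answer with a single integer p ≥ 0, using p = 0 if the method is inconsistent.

0

b = (18/11)
c = (0)
Σ b_i: 18/11·1 = 18/11 ≠ 1 ⇒ order 0.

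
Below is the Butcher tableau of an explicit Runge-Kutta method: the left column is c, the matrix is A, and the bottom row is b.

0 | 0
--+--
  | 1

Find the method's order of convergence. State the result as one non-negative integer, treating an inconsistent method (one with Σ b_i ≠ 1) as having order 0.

b = (1)
c = (0)
Σ b_i: 1·1 = 1 ✓; 1 stage ⇒ order 1.

1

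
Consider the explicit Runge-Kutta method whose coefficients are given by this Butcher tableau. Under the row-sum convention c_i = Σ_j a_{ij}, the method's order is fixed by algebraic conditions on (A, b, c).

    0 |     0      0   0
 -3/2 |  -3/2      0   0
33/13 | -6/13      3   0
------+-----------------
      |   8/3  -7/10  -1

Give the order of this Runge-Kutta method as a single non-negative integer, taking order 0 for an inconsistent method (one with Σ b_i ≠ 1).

b = (8/3, -7/10, -1)
c = (0, -3/2, 33/13)
Ac = (0, 0, -9/2)
Σ b_i: 8/3·1 + (-7/10)·1 + (-1)·1 = 29/30 ≠ 1 ⇒ order 0.

0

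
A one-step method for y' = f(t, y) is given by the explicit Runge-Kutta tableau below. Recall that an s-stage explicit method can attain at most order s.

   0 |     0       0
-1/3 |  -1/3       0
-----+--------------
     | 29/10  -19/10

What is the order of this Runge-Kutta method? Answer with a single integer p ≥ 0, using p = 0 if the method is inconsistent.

1

b = (29/10, -19/10)
c = (0, -1/3)
Σ b_i: 29/10·1 + (-19/10)·1 = 1 ✓
b·c: (-19/10)·(-1/3) = 19/30 ≠ 1/2 ⇒ order 1.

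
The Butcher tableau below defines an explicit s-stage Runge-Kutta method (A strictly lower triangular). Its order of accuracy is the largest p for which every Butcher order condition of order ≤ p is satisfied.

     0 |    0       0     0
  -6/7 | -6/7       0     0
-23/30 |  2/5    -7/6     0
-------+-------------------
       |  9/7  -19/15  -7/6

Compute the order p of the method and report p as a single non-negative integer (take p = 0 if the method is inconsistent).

b = (9/7, -19/15, -7/6)
c = (0, -6/7, -23/30)
Ac = (0, 0, 1)
Σ b_i: 9/7·1 + (-19/15)·1 + (-7/6)·1 = -241/210 ≠ 1 ⇒ order 0.

0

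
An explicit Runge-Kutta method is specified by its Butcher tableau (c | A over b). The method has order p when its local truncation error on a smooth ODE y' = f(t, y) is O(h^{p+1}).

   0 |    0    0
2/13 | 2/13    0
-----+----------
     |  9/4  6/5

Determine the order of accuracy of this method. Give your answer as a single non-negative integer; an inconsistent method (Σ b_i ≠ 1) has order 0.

0

b = (9/4, 6/5)
c = (0, 2/13)
Σ b_i: 9/4·1 + 6/5·1 = 69/20 ≠ 1 ⇒ order 0.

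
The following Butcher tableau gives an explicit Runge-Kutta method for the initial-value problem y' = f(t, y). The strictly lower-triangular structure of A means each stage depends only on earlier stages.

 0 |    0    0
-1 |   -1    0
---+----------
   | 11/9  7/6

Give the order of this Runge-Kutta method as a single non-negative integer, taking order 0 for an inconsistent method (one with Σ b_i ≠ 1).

b = (11/9, 7/6)
c = (0, -1)
Σ b_i: 11/9·1 + 7/6·1 = 43/18 ≠ 1 ⇒ order 0.

0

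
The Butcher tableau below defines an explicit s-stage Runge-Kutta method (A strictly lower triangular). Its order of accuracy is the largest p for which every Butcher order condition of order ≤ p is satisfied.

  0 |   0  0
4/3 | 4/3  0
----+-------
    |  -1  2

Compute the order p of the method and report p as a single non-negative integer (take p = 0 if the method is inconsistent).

1

b = (-1, 2)
c = (0, 4/3)
Σ b_i: (-1)·1 + 2·1 = 1 ✓
b·c: 2·4/3 = 8/3 ≠ 1/2 ⇒ order 1.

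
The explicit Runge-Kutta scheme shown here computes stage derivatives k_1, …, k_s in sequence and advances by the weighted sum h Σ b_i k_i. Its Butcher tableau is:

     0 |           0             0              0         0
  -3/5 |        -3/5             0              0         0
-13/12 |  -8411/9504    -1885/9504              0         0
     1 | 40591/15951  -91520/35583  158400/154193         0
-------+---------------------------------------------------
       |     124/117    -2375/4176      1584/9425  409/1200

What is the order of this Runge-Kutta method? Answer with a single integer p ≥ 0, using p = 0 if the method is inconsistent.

b = (124/117, -2375/4176, 1584/9425, 409/1200)
c = (0, -3/5, -13/12, 1)
Ac = (0, 0, 377/3168, 176/409)
Σ b_i: 124/117·1 + (-2375/4176)·1 + 1584/9425·1 + 409/1200·1 = 1 ✓
b·c: (-2375/4176)·(-3/5) + 1584/9425·(-13/12) + 409/1200·1 = 1/2 ✓
b·c²: (-2375/4176)·9/25 + 1584/9425·169/144 + 409/1200·1 = 1/3 ✓
b·Ac: 1584/9425·377/3168 + 409/1200·176/409 = 1/6 ✓
b·c³: (-2375/4176)·(-27/125) + 1584/9425·(-2197/1728) + 409/1200·1 = 1/4 ✓
b·(c∘Ac): 1584/9425·(-4901/38016) + 409/1200·176/409 = 1/8 ✓
b·Ac²: 1584/9425·(-377/5280) + 409/1200·572/2045 = 1/12 ✓
b·A²c: 409/1200·50/409 = 1/24 ✓; 4 stages ⇒ order 4.

4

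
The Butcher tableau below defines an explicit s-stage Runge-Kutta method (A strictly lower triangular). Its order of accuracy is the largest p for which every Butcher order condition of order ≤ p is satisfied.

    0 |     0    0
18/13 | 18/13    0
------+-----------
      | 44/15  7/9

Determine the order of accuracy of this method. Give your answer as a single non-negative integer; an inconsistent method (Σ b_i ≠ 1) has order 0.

b = (44/15, 7/9)
c = (0, 18/13)
Σ b_i: 44/15·1 + 7/9·1 = 167/45 ≠ 1 ⇒ order 0.

0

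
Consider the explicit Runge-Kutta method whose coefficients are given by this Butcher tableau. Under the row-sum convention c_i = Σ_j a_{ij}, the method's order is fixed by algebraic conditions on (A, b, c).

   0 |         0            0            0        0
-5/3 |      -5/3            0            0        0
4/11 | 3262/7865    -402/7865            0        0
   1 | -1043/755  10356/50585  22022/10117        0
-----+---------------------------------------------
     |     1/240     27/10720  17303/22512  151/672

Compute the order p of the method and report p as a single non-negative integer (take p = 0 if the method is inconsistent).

4

b = (1/240, 27/10720, 17303/22512, 151/672)
c = (0, -5/3, 4/11, 1)
Ac = (0, 0, 134/1573, 68/151)
Σ b_i: 1/240·1 + 27/10720·1 + 17303/22512·1 + 151/672·1 = 1 ✓
b·c: 27/10720·(-5/3) + 17303/22512·4/11 + 151/672·1 = 1/2 ✓
b·c²: 27/10720·25/9 + 17303/22512·16/121 + 151/672·1 = 1/3 ✓
b·Ac: 17303/22512·134/1573 + 151/672·68/151 = 1/6 ✓
b·c³: 27/10720·(-125/27) + 17303/22512·64/1331 + 151/672·1 = 1/4 ✓
b·(c∘Ac): 17303/22512·536/17303 + 151/672·68/151 = 1/8 ✓
b·Ac²: 17303/22512·(-670/4719) + 151/672·388/453 = 1/12 ✓
b·A²c: 151/672·28/151 = 1/24 ✓; 4 stages ⇒ order 4.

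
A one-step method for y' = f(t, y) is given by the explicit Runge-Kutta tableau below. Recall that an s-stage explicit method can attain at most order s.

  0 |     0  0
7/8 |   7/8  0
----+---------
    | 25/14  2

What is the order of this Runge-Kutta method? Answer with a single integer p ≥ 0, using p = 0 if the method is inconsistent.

0

b = (25/14, 2)
c = (0, 7/8)
Σ b_i: 25/14·1 + 2·1 = 53/14 ≠ 1 ⇒ order 0.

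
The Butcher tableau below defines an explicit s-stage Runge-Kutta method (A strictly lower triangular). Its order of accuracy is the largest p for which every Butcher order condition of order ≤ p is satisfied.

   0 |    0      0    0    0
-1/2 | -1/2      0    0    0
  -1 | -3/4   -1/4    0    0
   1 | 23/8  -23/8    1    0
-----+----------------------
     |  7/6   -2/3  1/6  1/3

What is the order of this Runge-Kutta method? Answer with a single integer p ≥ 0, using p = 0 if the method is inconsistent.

b = (7/6, -2/3, 1/6, 1/3)
c = (0, -1/2, -1, 1)
Ac = (0, 0, 1/8, 7/16)
Σ b_i: 7/6·1 + (-2/3)·1 + 1/6·1 + 1/3·1 = 1 ✓
b·c: (-2/3)·(-1/2) + 1/6·(-1) + 1/3·1 = 1/2 ✓
b·c²: (-2/3)·1/4 + 1/6·1 + 1/3·1 = 1/3 ✓
b·Ac: 1/6·1/8 + 1/3·7/16 = 1/6 ✓
b·c³: (-2/3)·(-1/8) + 1/6·(-1) + 1/3·1 = 1/4 ✓
b·(c∘Ac): 1/6·(-1/8) + 1/3·7/16 = 1/8 ✓
b·Ac²: 1/6·(-1/16) + 1/3·9/32 = 1/12 ✓
b·A²c: 1/3·1/8 = 1/24 ✓; 4 stages ⇒ order 4.

4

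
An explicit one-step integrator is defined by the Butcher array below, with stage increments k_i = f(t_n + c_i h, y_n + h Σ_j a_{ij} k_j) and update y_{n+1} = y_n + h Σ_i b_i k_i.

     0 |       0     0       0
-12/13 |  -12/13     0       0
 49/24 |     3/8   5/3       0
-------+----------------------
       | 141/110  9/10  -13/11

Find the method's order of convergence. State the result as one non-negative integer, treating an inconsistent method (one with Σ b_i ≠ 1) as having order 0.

1

b = (141/110, 9/10, -13/11)
c = (0, -12/13, 49/24)
Ac = (0, 0, -20/13)
Σ b_i: 141/110·1 + 9/10·1 + (-13/11)·1 = 1 ✓
b·c: 9/10·(-12/13) + (-13/11)·49/24 = -55661/17160 ≠ 1/2 ⇒ order 1.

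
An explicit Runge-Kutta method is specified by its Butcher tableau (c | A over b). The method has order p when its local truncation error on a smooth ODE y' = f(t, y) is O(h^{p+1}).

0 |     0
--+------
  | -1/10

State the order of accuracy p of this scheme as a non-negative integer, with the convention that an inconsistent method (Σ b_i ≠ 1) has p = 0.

b = (-1/10)
c = (0)
Σ b_i: (-1/10)·1 = -1/10 ≠ 1 ⇒ order 0.

0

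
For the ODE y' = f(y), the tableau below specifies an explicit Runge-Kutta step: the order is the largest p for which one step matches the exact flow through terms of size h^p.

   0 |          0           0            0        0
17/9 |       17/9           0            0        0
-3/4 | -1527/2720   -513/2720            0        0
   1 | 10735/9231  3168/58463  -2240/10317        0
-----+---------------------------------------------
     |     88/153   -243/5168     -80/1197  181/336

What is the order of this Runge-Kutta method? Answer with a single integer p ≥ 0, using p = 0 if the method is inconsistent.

4

b = (88/153, -243/5168, -80/1197, 181/336)
c = (0, 17/9, -3/4, 1)
Ac = (0, 0, -57/160, 48/181)
Σ b_i: 88/153·1 + (-243/5168)·1 + (-80/1197)·1 + 181/336·1 = 1 ✓
b·c: (-243/5168)·17/9 + (-80/1197)·(-3/4) + 181/336·1 = 1/2 ✓
b·c²: (-243/5168)·289/81 + (-80/1197)·9/16 + 181/336·1 = 1/3 ✓
b·Ac: (-80/1197)·(-57/160) + 181/336·48/181 = 1/6 ✓
b·c³: (-243/5168)·4913/729 + (-80/1197)·(-27/64) + 181/336·1 = 1/4 ✓
b·(c∘Ac): (-80/1197)·171/640 + 181/336·48/181 = 1/8 ✓
b·Ac²: (-80/1197)·(-323/480) + 181/336·116/1629 = 1/12 ✓
b·A²c: 181/336·14/181 = 1/24 ✓; 4 stages ⇒ order 4.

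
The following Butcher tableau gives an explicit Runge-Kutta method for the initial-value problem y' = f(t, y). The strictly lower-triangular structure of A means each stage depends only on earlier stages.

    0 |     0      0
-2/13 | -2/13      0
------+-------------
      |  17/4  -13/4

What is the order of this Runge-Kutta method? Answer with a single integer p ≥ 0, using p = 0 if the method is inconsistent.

b = (17/4, -13/4)
c = (0, -2/13)
Σ b_i: 17/4·1 + (-13/4)·1 = 1 ✓
b·c: (-13/4)·(-2/13) = 1/2 ✓; 2 stages ⇒ order 2.

2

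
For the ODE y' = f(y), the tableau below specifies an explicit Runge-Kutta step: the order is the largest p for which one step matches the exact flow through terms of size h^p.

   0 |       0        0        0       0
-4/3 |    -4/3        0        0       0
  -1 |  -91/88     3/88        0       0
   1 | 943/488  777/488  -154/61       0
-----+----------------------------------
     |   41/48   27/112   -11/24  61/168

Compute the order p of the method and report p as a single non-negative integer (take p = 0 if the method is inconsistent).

4

b = (41/48, 27/112, -11/24, 61/168)
c = (0, -4/3, -1, 1)
Ac = (0, 0, -1/22, 49/122)
Σ b_i: 41/48·1 + 27/112·1 + (-11/24)·1 + 61/168·1 = 1 ✓
b·c: 27/112·(-4/3) + (-11/24)·(-1) + 61/168·1 = 1/2 ✓
b·c²: 27/112·16/9 + (-11/24)·1 + 61/168·1 = 1/3 ✓
b·Ac: (-11/24)·(-1/22) + 61/168·49/122 = 1/6 ✓
b·c³: 27/112·(-64/27) + (-11/24)·(-1) + 61/168·1 = 1/4 ✓
b·(c∘Ac): (-11/24)·1/22 + 61/168·49/122 = 1/8 ✓
b·Ac²: (-11/24)·2/33 + 61/168·56/183 = 1/12 ✓
b·A²c: 61/168·7/61 = 1/24 ✓; 4 stages ⇒ order 4.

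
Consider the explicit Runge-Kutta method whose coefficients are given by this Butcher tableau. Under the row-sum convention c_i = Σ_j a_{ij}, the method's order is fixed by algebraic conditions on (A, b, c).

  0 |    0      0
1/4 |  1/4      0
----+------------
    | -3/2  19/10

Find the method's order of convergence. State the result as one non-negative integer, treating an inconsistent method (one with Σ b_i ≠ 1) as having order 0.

0

b = (-3/2, 19/10)
c = (0, 1/4)
Σ b_i: (-3/2)·1 + 19/10·1 = 2/5 ≠ 1 ⇒ order 0.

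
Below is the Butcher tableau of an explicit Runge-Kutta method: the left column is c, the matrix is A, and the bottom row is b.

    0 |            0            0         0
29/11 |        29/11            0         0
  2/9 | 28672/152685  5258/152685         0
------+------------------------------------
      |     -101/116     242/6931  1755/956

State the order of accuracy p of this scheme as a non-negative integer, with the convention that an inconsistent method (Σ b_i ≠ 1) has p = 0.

b = (-101/116, 242/6931, 1755/956)
c = (0, 29/11, 2/9)
Ac = (0, 0, 478/5265)
Σ b_i: (-101/116)·1 + 242/6931·1 + 1755/956·1 = 1 ✓
b·c: 242/6931·29/11 + 1755/956·2/9 = 1/2 ✓
b·c²: 242/6931·841/121 + 1755/956·4/81 = 1/3 ✓
b·Ac: 1755/956·478/5265 = 1/6 ✓; 3 stages ⇒ order 3.

3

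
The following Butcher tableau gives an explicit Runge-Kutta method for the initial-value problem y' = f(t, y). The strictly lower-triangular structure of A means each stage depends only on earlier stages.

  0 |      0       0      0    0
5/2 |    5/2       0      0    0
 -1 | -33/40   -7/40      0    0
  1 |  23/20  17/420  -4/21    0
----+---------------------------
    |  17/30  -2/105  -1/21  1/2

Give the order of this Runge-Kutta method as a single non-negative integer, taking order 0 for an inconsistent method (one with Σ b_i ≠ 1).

4

b = (17/30, -2/105, -1/21, 1/2)
c = (0, 5/2, -1, 1)
Ac = (0, 0, -7/16, 7/24)
Σ b_i: 17/30·1 + (-2/105)·1 + (-1/21)·1 + 1/2·1 = 1 ✓
b·c: (-2/105)·5/2 + (-1/21)·(-1) + 1/2·1 = 1/2 ✓
b·c²: (-2/105)·25/4 + (-1/21)·1 + 1/2·1 = 1/3 ✓
b·Ac: (-1/21)·(-7/16) + 1/2·7/24 = 1/6 ✓
b·c³: (-2/105)·125/8 + (-1/21)·(-1) + 1/2·1 = 1/4 ✓
b·(c∘Ac): (-1/21)·7/16 + 1/2·7/24 = 1/8 ✓
b·Ac²: (-1/21)·(-35/32) + 1/2·1/16 = 1/12 ✓
b·A²c: 1/2·1/12 = 1/24 ✓; 4 stages ⇒ order 4.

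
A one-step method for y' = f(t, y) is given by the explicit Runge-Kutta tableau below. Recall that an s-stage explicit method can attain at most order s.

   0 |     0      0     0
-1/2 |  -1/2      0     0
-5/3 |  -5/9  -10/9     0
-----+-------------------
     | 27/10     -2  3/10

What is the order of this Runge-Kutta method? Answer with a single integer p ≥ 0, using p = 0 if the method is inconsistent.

3

b = (27/10, -2, 3/10)
c = (0, -1/2, -5/3)
Ac = (0, 0, 5/9)
Σ b_i: 27/10·1 + (-2)·1 + 3/10·1 = 1 ✓
b·c: (-2)·(-1/2) + 3/10·(-5/3) = 1/2 ✓
b·c²: (-2)·1/4 + 3/10·25/9 = 1/3 ✓
b·Ac: 3/10·5/9 = 1/6 ✓; 3 stages ⇒ order 3.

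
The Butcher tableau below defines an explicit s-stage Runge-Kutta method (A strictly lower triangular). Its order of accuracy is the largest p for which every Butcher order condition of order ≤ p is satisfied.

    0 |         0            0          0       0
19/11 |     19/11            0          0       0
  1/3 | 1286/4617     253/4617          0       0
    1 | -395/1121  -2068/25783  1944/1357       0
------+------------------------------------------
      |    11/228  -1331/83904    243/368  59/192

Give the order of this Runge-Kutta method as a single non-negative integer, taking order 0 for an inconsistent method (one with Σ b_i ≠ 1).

b = (11/228, -1331/83904, 243/368, 59/192)
c = (0, 19/11, 1/3, 1)
Ac = (0, 0, 23/243, 20/59)
Σ b_i: 11/228·1 + (-1331/83904)·1 + 243/368·1 + 59/192·1 = 1 ✓
b·c: (-1331/83904)·19/11 + 243/368·1/3 + 59/192·1 = 1/2 ✓
b·c²: (-1331/83904)·361/121 + 243/368·1/9 + 59/192·1 = 1/3 ✓
b·Ac: 243/368·23/243 + 59/192·20/59 = 1/6 ✓
b·c³: (-1331/83904)·6859/1331 + 243/368·1/27 + 59/192·1 = 1/4 ✓
b·(c∘Ac): 243/368·23/729 + 59/192·20/59 = 1/8 ✓
b·Ac²: 243/368·437/2673 + 59/192·(-52/649) = 1/12 ✓
b·A²c: 59/192·8/59 = 1/24 ✓; 4 stages ⇒ order 4.

4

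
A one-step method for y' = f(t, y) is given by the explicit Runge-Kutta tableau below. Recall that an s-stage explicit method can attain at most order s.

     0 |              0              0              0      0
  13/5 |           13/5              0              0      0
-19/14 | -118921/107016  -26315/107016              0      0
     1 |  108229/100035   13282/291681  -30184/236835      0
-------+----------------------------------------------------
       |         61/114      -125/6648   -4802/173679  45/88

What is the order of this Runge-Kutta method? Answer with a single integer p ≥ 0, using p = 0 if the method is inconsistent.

4

b = (61/114, -125/6648, -4802/173679, 45/88)
c = (0, 13/5, -19/14, 1)
Ac = (0, 0, -5263/8232, 118/405)
Σ b_i: 61/114·1 + (-125/6648)·1 + (-4802/173679)·1 + 45/88·1 = 1 ✓
b·c: (-125/6648)·13/5 + (-4802/173679)·(-19/14) + 45/88·1 = 1/2 ✓
b·c²: (-125/6648)·169/25 + (-4802/173679)·361/196 + 45/88·1 = 1/3 ✓
b·Ac: (-4802/173679)·(-5263/8232) + 45/88·118/405 = 1/6 ✓
b·c³: (-125/6648)·2197/125 + (-4802/173679)·(-6859/2744) + 45/88·1 = 1/4 ✓
b·(c∘Ac): (-4802/173679)·99997/115248 + 45/88·118/405 = 1/8 ✓
b·Ac²: (-4802/173679)·(-68419/41160) + 45/88·148/2025 = 1/12 ✓
b·A²c: 45/88·11/135 = 1/24 ✓; 4 stages ⇒ order 4.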